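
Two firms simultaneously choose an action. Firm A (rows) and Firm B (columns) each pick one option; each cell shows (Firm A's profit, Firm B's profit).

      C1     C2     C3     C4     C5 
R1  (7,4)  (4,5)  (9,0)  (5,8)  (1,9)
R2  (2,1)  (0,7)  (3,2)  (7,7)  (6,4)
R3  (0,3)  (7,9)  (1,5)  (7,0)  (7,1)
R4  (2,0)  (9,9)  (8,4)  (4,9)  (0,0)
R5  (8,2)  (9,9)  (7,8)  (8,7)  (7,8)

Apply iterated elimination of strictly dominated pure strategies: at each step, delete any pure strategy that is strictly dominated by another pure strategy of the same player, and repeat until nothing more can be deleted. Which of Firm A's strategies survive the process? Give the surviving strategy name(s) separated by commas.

R4, R5

Firm A's strategy R2 is strictly dominated by R5 (C1: 8>2, C2: 9>0, C3: 7>3, C4: 8>7, C5: 7>6) and is removed.
Firm B's strategy C1 is strictly dominated by C2 (R1: 5>4, R3: 9>3, R4: 9>0, R5: 9>2) and is removed.
Column C3 is eliminated: C2 beats it against every remaining row (R1: 5>0, R3: 9>5, R4: 9>4, R5: 9>8).
Firm A's strategy R1 is strictly dominated by R3 (C2: 7>4, C4: 7>5, C5: 7>1) and is removed.
Firm B's strategy C5 is strictly dominated by C2 (R3: 9>1, R4: 9>0, R5: 9>8) and is removed.
For Firm A, R5 strictly dominates R3 on the remaining columns (C2: 9>7, C4: 8>7); eliminate R3.
Among the remaining strategies, none is strictly dominated by another pure strategy of the same player, so the elimination stops.
Surviving strategies — Firm A: {R4, R5}; Firm B: {C2, C4}.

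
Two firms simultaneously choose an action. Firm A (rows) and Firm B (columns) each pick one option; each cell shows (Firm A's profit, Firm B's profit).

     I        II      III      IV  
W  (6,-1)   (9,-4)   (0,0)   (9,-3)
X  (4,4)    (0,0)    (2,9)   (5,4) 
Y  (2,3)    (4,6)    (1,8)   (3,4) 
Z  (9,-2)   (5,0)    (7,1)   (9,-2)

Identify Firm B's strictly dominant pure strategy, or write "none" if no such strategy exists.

III

III vs I: W: 0>-1, X: 9>4, Y: 8>3, Z: 1>-2.
III vs II: W: 0>-4, X: 9>0, Y: 8>6, Z: 1>0.
III vs IV: W: 0>-3, X: 9>4, Y: 8>4, Z: 1>-2.
III strictly beats every other strategy against every opponent action, so it is strictly dominant.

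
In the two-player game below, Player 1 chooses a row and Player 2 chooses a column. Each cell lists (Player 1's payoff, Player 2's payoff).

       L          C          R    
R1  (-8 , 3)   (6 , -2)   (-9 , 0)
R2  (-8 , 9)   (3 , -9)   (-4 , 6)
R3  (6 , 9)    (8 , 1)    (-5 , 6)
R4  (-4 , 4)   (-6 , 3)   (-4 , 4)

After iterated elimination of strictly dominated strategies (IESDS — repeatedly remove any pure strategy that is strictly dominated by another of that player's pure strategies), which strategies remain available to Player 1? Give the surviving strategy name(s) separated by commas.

R2, R3, R4

Row R1 is eliminated: R3 beats it against every remaining column (L: 6>-8, C: 8>6, R: -5>-9).
Player 2's strategy C is strictly dominated by L (R2: 9>-9, R3: 9>1, R4: 4>3) and is removed.
Among the remaining strategies, none is strictly dominated by another pure strategy of the same player, so the elimination stops.
Surviving strategies — Player 1: {R2, R3, R4}; Player 2: {L, R}.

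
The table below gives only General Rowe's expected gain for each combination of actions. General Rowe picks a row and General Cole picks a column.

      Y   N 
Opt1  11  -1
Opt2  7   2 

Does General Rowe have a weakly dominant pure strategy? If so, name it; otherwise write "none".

Opt1 fails to dominate Opt2 at N (-1<2).
Opt2 fails to dominate Opt1 at Y (7<11).
No single strategy dominates all the others.

none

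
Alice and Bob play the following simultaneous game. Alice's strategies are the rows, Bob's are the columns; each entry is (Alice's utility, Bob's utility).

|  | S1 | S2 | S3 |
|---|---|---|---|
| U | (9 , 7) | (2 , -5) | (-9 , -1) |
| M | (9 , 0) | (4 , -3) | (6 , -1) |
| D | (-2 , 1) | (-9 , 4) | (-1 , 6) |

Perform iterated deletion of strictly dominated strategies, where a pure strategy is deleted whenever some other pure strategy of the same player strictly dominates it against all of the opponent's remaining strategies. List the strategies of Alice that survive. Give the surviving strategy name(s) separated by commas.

Alice's strategy D is strictly dominated by M (S1: 9>-2, S2: 4>-9, S3: 6>-1) and is removed.
Bob's strategy S2 is strictly dominated by S1 (U: 7>-5, M: 0>-3) and is removed.
Column S3 is eliminated: S1 beats it against every remaining row (U: 7>-1, M: 0>-1).
Among the remaining strategies, none is strictly dominated by another pure strategy of the same player, so the elimination stops.
Surviving strategies — Alice: {U, M}; Bob: {S1}.

U, M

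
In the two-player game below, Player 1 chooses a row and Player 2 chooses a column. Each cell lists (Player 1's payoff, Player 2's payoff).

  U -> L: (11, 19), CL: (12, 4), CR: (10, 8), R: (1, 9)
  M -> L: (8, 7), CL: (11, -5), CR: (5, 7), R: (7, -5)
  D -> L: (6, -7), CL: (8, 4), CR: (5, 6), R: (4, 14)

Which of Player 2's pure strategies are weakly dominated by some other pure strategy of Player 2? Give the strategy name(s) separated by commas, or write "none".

L is not dominated — it holds its own against CL at U (19>4); CR at U (19>8); R at U (19>9).
CL is weakly dominated by CR (U: 8>4, M: 7>-5, D: 6>4).
Nothing dominates CR: L at D (6>-7); CL at U (8>4); R at M (7>-5).
R is not dominated — it holds its own against L at D (14>-7); CL at U (9>4); CR at U (9>8).

CL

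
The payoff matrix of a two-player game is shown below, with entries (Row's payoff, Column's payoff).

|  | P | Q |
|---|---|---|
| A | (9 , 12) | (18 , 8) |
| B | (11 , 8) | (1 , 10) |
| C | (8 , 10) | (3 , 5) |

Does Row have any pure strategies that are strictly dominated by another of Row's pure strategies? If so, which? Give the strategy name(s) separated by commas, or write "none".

C

A is not dominated — it holds its own against B at Q (18>1); C at P (9>8).
Nothing dominates B: A at P (11>9); C at P (11>8).
C: dominated, since A does at least as well everywhere (P: 9>8, Q: 18>3).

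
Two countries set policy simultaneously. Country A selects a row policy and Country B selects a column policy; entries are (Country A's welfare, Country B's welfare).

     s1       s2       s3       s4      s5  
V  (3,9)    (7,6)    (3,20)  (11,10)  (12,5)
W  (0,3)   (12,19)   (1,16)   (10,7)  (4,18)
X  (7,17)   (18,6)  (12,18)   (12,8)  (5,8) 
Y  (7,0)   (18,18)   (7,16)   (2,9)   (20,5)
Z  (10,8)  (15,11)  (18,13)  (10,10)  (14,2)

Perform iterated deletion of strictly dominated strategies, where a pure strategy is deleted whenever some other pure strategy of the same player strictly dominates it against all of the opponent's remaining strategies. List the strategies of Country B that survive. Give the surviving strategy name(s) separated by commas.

For Country A, X strictly dominates W on the remaining columns (s1: 7>0, s2: 18>12, s3: 12>1, s4: 12>10, s5: 5>4); eliminate W.
Column s1 is eliminated: s3 beats it against every remaining row (V: 20>9, X: 18>17, Y: 16>0, Z: 13>8).
For Country B, s3 strictly dominates s4 on the remaining rows (V: 20>10, X: 18>8, Y: 16>9, Z: 13>10); eliminate s4.
Country A's strategy V is strictly dominated by Y (s2: 18>7, s3: 7>3, s5: 20>12) and is removed.
For Country B, s3 strictly dominates s5 on the remaining rows (X: 18>8, Y: 16>5, Z: 13>2); eliminate s5.
Among the remaining strategies, none is strictly dominated by another pure strategy of the same player, so the elimination stops.
Surviving strategies — Country A: {X, Y, Z}; Country B: {s2, s3}.

s2, s3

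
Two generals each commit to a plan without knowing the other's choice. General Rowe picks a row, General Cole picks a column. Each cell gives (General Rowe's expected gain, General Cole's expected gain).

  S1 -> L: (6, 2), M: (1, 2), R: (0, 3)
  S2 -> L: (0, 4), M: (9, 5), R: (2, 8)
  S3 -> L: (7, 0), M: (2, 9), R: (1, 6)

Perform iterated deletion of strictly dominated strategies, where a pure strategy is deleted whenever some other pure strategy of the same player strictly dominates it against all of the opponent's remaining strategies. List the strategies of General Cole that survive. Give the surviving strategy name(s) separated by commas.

R

General Rowe's strategy S1 is strictly dominated by S3 (L: 7>6, M: 2>1, R: 1>0) and is removed.
General Cole's strategy L is strictly dominated by M (S2: 5>4, S3: 9>0) and is removed.
For General Rowe, S2 strictly dominates S3 on the remaining columns (M: 9>2, R: 2>1); eliminate S3.
Column M is eliminated: R beats it against every remaining row (S2: 8>5).
Among the remaining strategies, none is strictly dominated by another pure strategy of the same player, so the elimination stops.
Surviving strategies — General Rowe: {S2}; General Cole: {R}.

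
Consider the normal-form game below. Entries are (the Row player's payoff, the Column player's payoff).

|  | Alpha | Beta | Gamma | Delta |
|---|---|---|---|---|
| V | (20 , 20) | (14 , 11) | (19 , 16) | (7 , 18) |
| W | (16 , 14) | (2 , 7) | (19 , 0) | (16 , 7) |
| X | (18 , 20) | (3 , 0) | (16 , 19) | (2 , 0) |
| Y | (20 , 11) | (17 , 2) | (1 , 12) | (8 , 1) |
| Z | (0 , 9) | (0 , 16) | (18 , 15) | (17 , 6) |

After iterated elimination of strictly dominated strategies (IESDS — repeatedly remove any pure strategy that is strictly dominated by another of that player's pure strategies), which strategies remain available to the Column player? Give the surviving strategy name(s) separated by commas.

Alpha, Gamma

Row X is eliminated: V beats it against every remaining column (Alpha: 20>18, Beta: 14>3, Gamma: 19>16, Delta: 7>2).
The Column player's strategy Delta is strictly dominated by Alpha (V: 20>18, W: 14>7, Y: 11>1, Z: 9>6) and is removed.
Row Z is eliminated: V beats it against every remaining column (Alpha: 20>0, Beta: 14>0, Gamma: 19>18).
For the Column player, Alpha strictly dominates Beta on the remaining rows (V: 20>11, W: 14>7, Y: 11>2); eliminate Beta.
Among the remaining strategies, none is strictly dominated by another pure strategy of the same player, so the elimination stops.
Surviving strategies — the Row player: {V, W, Y}; the Column player: {Alpha, Gamma}.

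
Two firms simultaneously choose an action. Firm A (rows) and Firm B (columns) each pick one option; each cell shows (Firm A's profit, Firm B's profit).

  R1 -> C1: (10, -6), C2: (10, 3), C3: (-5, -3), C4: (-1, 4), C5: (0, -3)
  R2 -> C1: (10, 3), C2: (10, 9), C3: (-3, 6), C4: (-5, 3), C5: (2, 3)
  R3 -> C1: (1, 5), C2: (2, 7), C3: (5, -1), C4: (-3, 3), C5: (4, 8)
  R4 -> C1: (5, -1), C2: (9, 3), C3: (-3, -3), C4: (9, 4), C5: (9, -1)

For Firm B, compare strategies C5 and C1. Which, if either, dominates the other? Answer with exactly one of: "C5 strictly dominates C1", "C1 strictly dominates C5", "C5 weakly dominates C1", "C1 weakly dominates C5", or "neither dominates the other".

Compare C5 to C1 across each opponent action: R1: -3>-6, R2: 3=3, R3: 8>5, R4: -1=-1.
C5 is at least as good everywhere and strictly better somewhere (tied only at R2, R4), so C5 weakly but not strictly dominates C1.

C5 weakly dominates C1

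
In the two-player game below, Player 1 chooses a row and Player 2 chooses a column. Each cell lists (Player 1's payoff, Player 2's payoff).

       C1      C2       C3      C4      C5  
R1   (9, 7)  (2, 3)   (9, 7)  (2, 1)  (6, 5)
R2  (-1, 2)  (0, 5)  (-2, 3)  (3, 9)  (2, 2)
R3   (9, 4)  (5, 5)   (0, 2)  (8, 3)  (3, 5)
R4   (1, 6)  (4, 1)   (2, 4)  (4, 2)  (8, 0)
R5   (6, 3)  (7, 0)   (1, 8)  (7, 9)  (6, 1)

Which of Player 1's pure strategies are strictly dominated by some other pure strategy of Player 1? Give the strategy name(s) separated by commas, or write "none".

R2

R1 is not dominated — it holds its own against R2 at C1 (9>-1); R3 at C1 (9=9); R4 at C1 (9>1); R5 at C1 (9>6).
R3 strictly dominates R2 — C1: 9>-1, C2: 5>0, C3: 0>-2, C4: 8>3, C5: 3>2.
R3: no other strategy beats it everywhere (R1 at C1 (9=9); R2 at C1 (9>-1); R4 at C1 (9>1); R5 at C1 (9>6)).
R4 is not dominated — it holds its own against R1 at C2 (4>2); R2 at C1 (1>-1); R3 at C3 (2>0); R5 at C3 (2>1).
R5: no other strategy beats it everywhere (R1 at C2 (7>2); R2 at C1 (6>-1); R3 at C2 (7>5); R4 at C1 (6>1)).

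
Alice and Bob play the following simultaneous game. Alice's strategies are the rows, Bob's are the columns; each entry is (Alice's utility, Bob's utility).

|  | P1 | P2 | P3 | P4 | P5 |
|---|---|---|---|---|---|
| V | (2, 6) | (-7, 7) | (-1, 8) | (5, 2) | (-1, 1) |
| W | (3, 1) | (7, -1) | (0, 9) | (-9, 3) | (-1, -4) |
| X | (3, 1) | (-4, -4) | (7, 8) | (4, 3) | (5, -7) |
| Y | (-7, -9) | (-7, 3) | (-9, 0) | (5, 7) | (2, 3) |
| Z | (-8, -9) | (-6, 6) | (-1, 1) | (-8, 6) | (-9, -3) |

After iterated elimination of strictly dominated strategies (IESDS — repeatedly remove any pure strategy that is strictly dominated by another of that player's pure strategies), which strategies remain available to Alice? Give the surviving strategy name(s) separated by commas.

Row Z is eliminated: X beats it against every remaining column (P1: 3>-8, P2: -4>-6, P3: 7>-1, P4: 4>-8, P5: 5>-9).
Column P1 is eliminated: P3 beats it against every remaining row (V: 8>6, W: 9>1, X: 8>1, Y: 0>-9).
For Bob, P4 strictly dominates P5 on the remaining rows (V: 2>1, W: 3>-4, X: 3>-7, Y: 7>3); eliminate P5.
Among the remaining strategies, none is strictly dominated by another pure strategy of the same player, so the elimination stops.
Surviving strategies — Alice: {V, W, X, Y}; Bob: {P2, P3, P4}.

V, W, X, Y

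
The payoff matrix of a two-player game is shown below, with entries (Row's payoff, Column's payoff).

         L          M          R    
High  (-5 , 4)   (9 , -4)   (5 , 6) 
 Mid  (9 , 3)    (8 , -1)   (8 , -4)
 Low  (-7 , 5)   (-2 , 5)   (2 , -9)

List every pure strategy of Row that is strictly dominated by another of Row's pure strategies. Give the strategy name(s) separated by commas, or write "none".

High is not dominated — it holds its own against Mid at M (9>8); Low at L (-5>-7).
Nothing dominates Mid: High at L (9>-5); Low at L (9>-7).
Low: dominated, since High does at least as well everywhere (L: -5>-7, M: 9>-2, R: 5>2).

Low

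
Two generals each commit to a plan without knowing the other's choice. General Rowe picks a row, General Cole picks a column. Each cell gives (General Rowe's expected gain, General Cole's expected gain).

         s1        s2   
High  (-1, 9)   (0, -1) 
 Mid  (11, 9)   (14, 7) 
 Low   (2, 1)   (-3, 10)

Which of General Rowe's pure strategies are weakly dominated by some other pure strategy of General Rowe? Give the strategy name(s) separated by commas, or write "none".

High, Low

Mid weakly dominates High — s1: 11>-1, s2: 14>0.
Mid: no other strategy beats it everywhere (High at s1 (11>-1); Low at s1 (11>2)).
Mid weakly dominates Low — s1: 11>2, s2: 14>-3.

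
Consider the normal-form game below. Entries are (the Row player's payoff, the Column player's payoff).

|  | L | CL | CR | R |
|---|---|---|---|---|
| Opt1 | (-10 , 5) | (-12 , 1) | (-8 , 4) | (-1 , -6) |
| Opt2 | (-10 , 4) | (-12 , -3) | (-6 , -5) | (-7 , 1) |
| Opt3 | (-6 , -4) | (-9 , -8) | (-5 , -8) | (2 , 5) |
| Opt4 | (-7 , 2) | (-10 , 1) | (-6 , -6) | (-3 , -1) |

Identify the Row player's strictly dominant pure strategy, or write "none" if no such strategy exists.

Opt3 vs Opt1: L: -6>-10, CL: -9>-12, CR: -5>-8, R: 2>-1.
Opt3 vs Opt2: L: -6>-10, CL: -9>-12, CR: -5>-6, R: 2>-7.
Opt3 vs Opt4: L: -6>-7, CL: -9>-10, CR: -5>-6, R: 2>-3.
Opt3 strictly beats every other strategy against every opponent action, so it is strictly dominant.

Opt3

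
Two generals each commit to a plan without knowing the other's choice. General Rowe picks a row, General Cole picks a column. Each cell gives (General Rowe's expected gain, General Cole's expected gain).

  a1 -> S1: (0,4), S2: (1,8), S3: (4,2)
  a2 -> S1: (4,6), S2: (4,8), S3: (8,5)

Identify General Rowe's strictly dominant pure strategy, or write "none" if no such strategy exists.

a2 vs a1: S1: 4>0, S2: 4>1, S3: 8>4.
a2 strictly beats every other strategy against every opponent action, so it is strictly dominant.

a2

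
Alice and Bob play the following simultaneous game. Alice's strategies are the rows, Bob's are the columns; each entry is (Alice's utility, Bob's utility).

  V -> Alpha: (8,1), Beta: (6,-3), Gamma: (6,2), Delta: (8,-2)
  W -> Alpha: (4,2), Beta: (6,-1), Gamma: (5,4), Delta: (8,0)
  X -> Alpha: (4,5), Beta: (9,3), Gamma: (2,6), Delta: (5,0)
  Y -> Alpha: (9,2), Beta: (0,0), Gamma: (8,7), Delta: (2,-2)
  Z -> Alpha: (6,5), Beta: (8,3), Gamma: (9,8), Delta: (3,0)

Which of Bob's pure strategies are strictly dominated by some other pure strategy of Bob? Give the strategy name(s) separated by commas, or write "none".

Gamma strictly dominates Alpha — V: 2>1, W: 4>2, X: 6>5, Y: 7>2, Z: 8>5.
Alpha strictly dominates Beta — V: 1>-3, W: 2>-1, X: 5>3, Y: 2>0, Z: 5>3.
Gamma: no other strategy beats it everywhere (Alpha at V (2>1); Beta at V (2>-3); Delta at V (2>-2)).
Delta: dominated, since Alpha does at least as well everywhere (V: 1>-2, W: 2>0, X: 5>0, Y: 2>-2, Z: 5>0).

Alpha, Beta, Delta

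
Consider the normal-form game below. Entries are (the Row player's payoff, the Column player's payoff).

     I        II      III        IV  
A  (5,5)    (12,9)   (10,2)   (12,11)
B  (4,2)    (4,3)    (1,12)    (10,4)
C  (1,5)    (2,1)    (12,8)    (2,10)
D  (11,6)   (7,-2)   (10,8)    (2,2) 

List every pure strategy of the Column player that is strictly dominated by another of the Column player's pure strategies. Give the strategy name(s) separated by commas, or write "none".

I is not dominated — it holds its own against II at C (5>1); III at A (5>2); IV at D (6>2).
II: dominated, since IV does at least as well everywhere (A: 11>9, B: 4>3, C: 10>1, D: 2>-2).
III is not dominated — it holds its own against I at B (12>2); II at B (12>3); IV at B (12>4).
Nothing dominates IV: I at A (11>5); II at A (11>9); III at A (11>2).

II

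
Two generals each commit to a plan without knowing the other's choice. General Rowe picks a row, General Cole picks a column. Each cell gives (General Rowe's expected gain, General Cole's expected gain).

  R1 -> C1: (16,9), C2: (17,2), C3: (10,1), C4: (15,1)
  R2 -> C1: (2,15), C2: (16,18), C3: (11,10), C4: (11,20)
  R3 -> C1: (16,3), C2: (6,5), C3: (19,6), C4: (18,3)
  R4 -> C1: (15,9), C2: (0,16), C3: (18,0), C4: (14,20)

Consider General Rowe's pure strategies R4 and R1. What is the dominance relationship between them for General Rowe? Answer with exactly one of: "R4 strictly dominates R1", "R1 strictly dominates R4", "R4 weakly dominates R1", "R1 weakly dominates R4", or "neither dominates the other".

neither dominates the other

Compare R4 to R1 across each choice by General Cole: C1: 15<16, C2: 0<17, C3: 18>10, C4: 14<15.
R4 does better at C3 but worse at C1, C2, C4; neither strategy dominates the other.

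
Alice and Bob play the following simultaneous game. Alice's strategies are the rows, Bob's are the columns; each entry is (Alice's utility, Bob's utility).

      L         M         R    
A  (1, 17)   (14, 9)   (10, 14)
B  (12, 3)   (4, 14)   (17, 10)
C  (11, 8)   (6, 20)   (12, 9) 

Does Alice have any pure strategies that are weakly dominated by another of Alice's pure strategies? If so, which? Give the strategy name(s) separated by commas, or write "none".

none

A is not dominated — it holds its own against B at M (14>4); C at M (14>6).
B: no other strategy beats it everywhere (A at L (12>1); C at L (12>11)).
C: no other strategy beats it everywhere (A at L (11>1); B at M (6>4)).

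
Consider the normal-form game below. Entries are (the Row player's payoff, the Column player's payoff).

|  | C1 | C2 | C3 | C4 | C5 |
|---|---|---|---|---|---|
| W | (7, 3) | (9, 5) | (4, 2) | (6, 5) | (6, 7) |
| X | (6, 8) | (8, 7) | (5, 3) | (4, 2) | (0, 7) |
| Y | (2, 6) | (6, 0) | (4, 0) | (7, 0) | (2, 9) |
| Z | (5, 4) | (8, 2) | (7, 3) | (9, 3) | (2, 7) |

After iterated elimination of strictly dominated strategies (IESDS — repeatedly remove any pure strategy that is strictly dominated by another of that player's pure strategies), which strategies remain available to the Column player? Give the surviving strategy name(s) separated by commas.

C5

The Column player's strategy C3 is strictly dominated by C1 (W: 3>2, X: 8>3, Y: 6>0, Z: 4>3) and is removed.
For the Row player, W strictly dominates X on the remaining columns (C1: 7>6, C2: 9>8, C4: 6>4, C5: 6>0); eliminate X.
For the Column player, C5 strictly dominates C1 on the remaining rows (W: 7>3, Y: 9>6, Z: 7>4); eliminate C1.
For the Column player, C5 strictly dominates C2 on the remaining rows (W: 7>5, Y: 9>0, Z: 7>2); eliminate C2.
Column C4 is eliminated: C5 beats it against every remaining row (W: 7>5, Y: 9>0, Z: 7>3).
For the Row player, W strictly dominates Y on the remaining columns (C5: 6>2); eliminate Y.
For the Row player, W strictly dominates Z on the remaining columns (C5: 6>2); eliminate Z.
Among the remaining strategies, none is strictly dominated by another pure strategy of the same player, so the elimination stops.
Surviving strategies — the Row player: {W}; the Column player: {C5}.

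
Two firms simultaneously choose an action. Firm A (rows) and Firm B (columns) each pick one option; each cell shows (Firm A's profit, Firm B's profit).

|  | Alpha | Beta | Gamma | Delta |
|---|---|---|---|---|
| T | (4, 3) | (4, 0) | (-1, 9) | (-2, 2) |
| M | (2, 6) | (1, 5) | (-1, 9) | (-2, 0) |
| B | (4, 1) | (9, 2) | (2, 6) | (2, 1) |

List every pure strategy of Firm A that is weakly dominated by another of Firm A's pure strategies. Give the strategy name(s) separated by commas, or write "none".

T, M

B weakly dominates T — Alpha: 4=4, Beta: 9>4, Gamma: 2>-1, Delta: 2>-2.
M: dominated, since T does at least as well everywhere (Alpha: 4>2, Beta: 4>1, Gamma: -1=-1, Delta: -2=-2).
Nothing dominates B: T at Beta (9>4); M at Alpha (4>2).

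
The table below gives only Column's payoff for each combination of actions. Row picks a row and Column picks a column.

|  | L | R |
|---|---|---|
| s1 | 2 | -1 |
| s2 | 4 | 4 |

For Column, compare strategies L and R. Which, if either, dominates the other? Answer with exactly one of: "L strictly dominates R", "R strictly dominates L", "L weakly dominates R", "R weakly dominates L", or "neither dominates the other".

L's payoffs vs R's, by Row's action — s1: 2>-1, s2: 4=4.
L is at least as good everywhere and strictly better somewhere (tied only at s2), so L weakly but not strictly dominates R.

L weakly dominates R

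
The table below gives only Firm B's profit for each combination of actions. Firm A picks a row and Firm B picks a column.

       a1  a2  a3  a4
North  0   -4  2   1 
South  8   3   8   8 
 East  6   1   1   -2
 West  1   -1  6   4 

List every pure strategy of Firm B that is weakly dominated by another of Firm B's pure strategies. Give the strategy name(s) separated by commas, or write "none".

a2, a4

a1: no other strategy beats it everywhere (a2 at North (0>-4); a3 at East (6>1); a4 at East (6>-2)).
a1 weakly dominates a2 — North: 0>-4, South: 8>3, East: 6>1, West: 1>-1.
Nothing dominates a3: a1 at North (2>0); a2 at North (2>-4); a4 at North (2>1).
a4 is weakly dominated by a3 (North: 2>1, South: 8=8, East: 1>-2, West: 6>4).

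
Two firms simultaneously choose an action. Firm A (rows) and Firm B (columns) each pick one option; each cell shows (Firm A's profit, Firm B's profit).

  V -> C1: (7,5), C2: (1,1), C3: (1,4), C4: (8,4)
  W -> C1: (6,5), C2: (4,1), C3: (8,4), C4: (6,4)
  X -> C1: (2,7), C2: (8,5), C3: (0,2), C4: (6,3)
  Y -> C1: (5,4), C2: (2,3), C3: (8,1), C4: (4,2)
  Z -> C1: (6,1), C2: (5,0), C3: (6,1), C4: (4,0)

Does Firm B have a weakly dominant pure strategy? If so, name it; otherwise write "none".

C1

C1 vs C2: V: 5>1, W: 5>1, X: 7>5, Y: 4>3, Z: 1>0.
C1 vs C3: V: 5>4, W: 5>4, X: 7>2, Y: 4>1, Z: 1=1.
C1 vs C4: V: 5>4, W: 5>4, X: 7>3, Y: 4>2, Z: 1>0.
C1 is at least as good as every other strategy against every opponent action, so it is weakly dominant.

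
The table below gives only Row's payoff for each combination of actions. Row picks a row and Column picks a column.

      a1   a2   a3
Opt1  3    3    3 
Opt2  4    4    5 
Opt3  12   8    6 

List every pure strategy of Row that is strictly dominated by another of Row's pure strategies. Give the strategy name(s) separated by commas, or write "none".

Opt1: dominated, since Opt2 does at least as well everywhere (a1: 4>3, a2: 4>3, a3: 5>3).
Opt3 strictly dominates Opt2 — a1: 12>4, a2: 8>4, a3: 6>5.
Opt3: no other strategy beats it everywhere (Opt1 at a1 (12>3); Opt2 at a1 (12>4)).

Opt1, Opt2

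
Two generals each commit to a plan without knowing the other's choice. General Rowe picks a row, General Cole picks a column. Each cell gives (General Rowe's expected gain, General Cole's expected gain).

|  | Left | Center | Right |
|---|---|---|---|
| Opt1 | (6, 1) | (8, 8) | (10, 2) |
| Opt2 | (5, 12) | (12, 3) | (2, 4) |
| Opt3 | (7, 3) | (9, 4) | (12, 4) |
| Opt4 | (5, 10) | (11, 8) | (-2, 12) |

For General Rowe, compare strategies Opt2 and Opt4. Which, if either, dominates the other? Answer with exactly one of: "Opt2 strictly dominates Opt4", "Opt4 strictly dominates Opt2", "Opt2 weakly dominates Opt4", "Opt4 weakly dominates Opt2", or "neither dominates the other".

Opt2 weakly dominates Opt4

Compare Opt2 to Opt4 across every action of General Cole: Left: 5=5, Center: 12>11, Right: 2>-2.
Opt2 is at least as good everywhere and strictly better somewhere (tied only at Left), so Opt2 weakly but not strictly dominates Opt4.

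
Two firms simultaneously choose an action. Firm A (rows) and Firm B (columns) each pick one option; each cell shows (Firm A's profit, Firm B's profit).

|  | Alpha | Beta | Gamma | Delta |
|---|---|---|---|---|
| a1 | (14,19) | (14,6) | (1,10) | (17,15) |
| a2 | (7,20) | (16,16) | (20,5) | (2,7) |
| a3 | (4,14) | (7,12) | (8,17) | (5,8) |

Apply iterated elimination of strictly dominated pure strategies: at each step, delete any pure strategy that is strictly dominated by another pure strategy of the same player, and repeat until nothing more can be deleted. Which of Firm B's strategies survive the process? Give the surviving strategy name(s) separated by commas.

Alpha

Column Beta is eliminated: Alpha beats it against every remaining row (a1: 19>6, a2: 20>16, a3: 14>12).
Firm B's strategy Delta is strictly dominated by Alpha (a1: 19>15, a2: 20>7, a3: 14>8) and is removed.
For Firm A, a2 strictly dominates a3 on the remaining columns (Alpha: 7>4, Gamma: 20>8); eliminate a3.
For Firm B, Alpha strictly dominates Gamma on the remaining rows (a1: 19>10, a2: 20>5); eliminate Gamma.
Row a2 is eliminated: a1 beats it against every remaining column (Alpha: 14>7).
Among the remaining strategies, none is strictly dominated by another pure strategy of the same player, so the elimination stops.
Surviving strategies — Firm A: {a1}; Firm B: {Alpha}.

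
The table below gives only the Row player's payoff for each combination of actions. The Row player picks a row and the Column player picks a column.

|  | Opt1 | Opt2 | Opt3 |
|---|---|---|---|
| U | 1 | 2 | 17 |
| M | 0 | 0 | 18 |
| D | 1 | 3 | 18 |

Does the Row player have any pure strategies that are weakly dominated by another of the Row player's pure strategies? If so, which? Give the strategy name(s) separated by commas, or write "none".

U, M

U: dominated, since D does at least as well everywhere (Opt1: 1=1, Opt2: 3>2, Opt3: 18>17).
D weakly dominates M — Opt1: 1>0, Opt2: 3>0, Opt3: 18=18.
D: no other strategy beats it everywhere (U at Opt2 (3>2); M at Opt1 (1>0)).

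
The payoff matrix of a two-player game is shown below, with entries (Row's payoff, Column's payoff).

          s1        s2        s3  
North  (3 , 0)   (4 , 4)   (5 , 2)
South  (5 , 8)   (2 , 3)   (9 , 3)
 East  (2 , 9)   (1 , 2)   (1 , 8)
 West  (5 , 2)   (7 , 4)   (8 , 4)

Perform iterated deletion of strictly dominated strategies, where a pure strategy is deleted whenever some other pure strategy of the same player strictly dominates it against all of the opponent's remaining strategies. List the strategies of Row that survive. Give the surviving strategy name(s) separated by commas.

Row's strategy North is strictly dominated by West (s1: 5>3, s2: 7>4, s3: 8>5) and is removed.
Row's strategy East is strictly dominated by South (s1: 5>2, s2: 2>1, s3: 9>1) and is removed.
Among the remaining strategies, none is strictly dominated by another pure strategy of the same player, so the elimination stops.
Surviving strategies — Row: {South, West}; Column: {s1, s2, s3}.

South, West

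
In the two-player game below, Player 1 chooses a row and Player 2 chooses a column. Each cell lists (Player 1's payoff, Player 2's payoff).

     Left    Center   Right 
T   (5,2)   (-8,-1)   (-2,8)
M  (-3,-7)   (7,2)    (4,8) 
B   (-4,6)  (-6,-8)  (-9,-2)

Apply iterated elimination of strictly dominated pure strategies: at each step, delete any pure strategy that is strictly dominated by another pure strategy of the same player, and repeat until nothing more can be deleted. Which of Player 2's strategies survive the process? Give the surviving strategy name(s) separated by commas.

Player 1's strategy B is strictly dominated by M (Left: -3>-4, Center: 7>-6, Right: 4>-9) and is removed.
Player 2's strategy Left is strictly dominated by Right (T: 8>2, M: 8>-7) and is removed.
Player 1's strategy T is strictly dominated by M (Center: 7>-8, Right: 4>-2) and is removed.
Player 2's strategy Center is strictly dominated by Right (M: 8>2) and is removed.
Among the remaining strategies, none is strictly dominated by another pure strategy of the same player, so the elimination stops.
Surviving strategies — Player 1: {M}; Player 2: {Right}.

Right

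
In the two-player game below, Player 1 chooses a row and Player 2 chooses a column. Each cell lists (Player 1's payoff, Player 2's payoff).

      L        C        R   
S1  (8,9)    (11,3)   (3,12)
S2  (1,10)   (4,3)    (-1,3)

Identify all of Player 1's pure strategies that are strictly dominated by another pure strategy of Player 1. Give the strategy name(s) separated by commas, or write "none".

S2

S1: no other strategy beats it everywhere (S2 at L (8>1)).
S2: dominated, since S1 does at least as well everywhere (L: 8>1, C: 11>4, R: 3>-1).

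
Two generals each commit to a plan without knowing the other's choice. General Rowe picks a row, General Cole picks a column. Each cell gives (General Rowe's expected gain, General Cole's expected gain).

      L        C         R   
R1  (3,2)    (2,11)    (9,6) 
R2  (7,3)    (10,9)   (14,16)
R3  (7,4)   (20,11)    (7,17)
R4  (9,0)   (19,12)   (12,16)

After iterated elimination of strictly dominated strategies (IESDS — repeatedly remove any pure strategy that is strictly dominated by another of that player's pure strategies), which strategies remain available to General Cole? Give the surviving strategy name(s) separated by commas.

R

Row R1 is eliminated: R2 beats it against every remaining column (L: 7>3, C: 10>2, R: 14>9).
For General Cole, C strictly dominates L on the remaining rows (R2: 9>3, R3: 11>4, R4: 12>0); eliminate L.
For General Cole, R strictly dominates C on the remaining rows (R2: 16>9, R3: 17>11, R4: 16>12); eliminate C.
General Rowe's strategy R3 is strictly dominated by R2 (R: 14>7) and is removed.
For General Rowe, R2 strictly dominates R4 on the remaining columns (R: 14>12); eliminate R4.
Among the remaining strategies, none is strictly dominated by another pure strategy of the same player, so the elimination stops.
Surviving strategies — General Rowe: {R2}; General Cole: {R}.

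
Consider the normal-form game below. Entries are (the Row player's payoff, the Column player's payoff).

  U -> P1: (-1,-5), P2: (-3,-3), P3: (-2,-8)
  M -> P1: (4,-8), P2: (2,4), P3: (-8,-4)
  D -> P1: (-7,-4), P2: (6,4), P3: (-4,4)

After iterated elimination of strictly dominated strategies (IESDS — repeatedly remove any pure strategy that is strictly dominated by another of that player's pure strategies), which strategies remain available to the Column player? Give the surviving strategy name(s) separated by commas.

Column P1 is eliminated: P2 beats it against every remaining row (U: -3>-5, M: 4>-8, D: 4>-4).
For the Row player, D strictly dominates M on the remaining columns (P2: 6>2, P3: -4>-8); eliminate M.
Among the remaining strategies, none is strictly dominated by another pure strategy of the same player, so the elimination stops.
Surviving strategies — the Row player: {U, D}; the Column player: {P2, P3}.

P2, P3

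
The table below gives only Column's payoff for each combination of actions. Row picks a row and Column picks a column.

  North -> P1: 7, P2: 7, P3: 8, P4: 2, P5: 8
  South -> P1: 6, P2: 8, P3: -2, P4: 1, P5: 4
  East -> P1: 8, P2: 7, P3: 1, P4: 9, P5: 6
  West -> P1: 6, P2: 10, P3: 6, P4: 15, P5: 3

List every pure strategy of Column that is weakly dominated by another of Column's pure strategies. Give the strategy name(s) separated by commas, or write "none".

P1: no other strategy beats it everywhere (P2 at East (8>7); P3 at South (6>-2); P4 at North (7>2); P5 at South (6>4)).
P2: no other strategy beats it everywhere (P1 at South (8>6); P3 at South (8>-2); P4 at North (7>2); P5 at South (8>4)).
Nothing dominates P3: P1 at North (8>7); P2 at North (8>7); P4 at North (8>2); P5 at West (6>3).
Nothing dominates P4: P1 at East (9>8); P2 at East (9>7); P3 at South (1>-2); P5 at East (9>6).
P5: no other strategy beats it everywhere (P1 at North (8>7); P2 at North (8>7); P3 at South (4>-2); P4 at North (8>2)).

none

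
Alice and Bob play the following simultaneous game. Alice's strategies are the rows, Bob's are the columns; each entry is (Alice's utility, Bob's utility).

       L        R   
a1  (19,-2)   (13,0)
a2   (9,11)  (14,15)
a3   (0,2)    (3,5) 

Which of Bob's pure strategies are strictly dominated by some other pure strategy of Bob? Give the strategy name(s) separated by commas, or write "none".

L is strictly dominated by R (a1: 0>-2, a2: 15>11, a3: 5>2).
Nothing dominates R: L at a1 (0>-2).

L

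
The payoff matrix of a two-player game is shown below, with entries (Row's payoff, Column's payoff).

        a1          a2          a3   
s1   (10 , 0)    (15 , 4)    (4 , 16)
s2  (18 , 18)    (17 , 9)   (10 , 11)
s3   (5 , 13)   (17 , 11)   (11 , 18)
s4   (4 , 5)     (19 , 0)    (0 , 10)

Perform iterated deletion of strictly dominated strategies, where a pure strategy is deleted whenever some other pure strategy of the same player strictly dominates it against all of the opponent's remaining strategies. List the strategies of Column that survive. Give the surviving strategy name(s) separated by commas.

a1, a3

Row's strategy s1 is strictly dominated by s2 (a1: 18>10, a2: 17>15, a3: 10>4) and is removed.
Column a2 is eliminated: a1 beats it against every remaining row (s2: 18>9, s3: 13>11, s4: 5>0).
Row's strategy s4 is strictly dominated by s2 (a1: 18>4, a3: 10>0) and is removed.
Among the remaining strategies, none is strictly dominated by another pure strategy of the same player, so the elimination stops.
Surviving strategies — Row: {s2, s3}; Column: {a1, a3}.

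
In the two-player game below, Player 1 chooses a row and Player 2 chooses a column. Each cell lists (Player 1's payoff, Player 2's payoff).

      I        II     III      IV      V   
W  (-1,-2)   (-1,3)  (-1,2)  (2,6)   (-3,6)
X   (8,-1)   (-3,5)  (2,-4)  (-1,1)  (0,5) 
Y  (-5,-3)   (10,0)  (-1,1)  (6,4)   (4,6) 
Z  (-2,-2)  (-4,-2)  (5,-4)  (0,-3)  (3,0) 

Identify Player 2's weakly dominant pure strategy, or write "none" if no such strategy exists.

V

V vs I: W: 6>-2, X: 5>-1, Y: 6>-3, Z: 0>-2.
V vs II: W: 6>3, X: 5=5, Y: 6>0, Z: 0>-2.
V vs III: W: 6>2, X: 5>-4, Y: 6>1, Z: 0>-4.
V vs IV: W: 6=6, X: 5>1, Y: 6>4, Z: 0>-3.
V is at least as good as every other strategy against every opponent action, so it is weakly dominant.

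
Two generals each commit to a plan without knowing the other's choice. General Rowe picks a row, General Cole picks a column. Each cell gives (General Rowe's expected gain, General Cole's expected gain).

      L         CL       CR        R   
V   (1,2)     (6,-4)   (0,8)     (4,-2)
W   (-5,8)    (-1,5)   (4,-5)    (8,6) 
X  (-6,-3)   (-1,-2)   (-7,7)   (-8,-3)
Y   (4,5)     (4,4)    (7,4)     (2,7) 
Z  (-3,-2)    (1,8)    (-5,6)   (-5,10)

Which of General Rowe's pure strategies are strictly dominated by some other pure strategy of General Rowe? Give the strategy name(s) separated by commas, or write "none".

V: no other strategy beats it everywhere (W at L (1>-5); X at L (1>-6); Y at CL (6>4); Z at L (1>-3)).
W is not dominated — it holds its own against V at CR (4>0); X at L (-5>-6); Y at R (8>2); Z at CR (4>-5).
V strictly dominates X — L: 1>-6, CL: 6>-1, CR: 0>-7, R: 4>-8.
Y: no other strategy beats it everywhere (V at L (4>1); W at L (4>-5); X at L (4>-6); Z at L (4>-3)).
Z is strictly dominated by V (L: 1>-3, CL: 6>1, CR: 0>-5, R: 4>-5).

X, Z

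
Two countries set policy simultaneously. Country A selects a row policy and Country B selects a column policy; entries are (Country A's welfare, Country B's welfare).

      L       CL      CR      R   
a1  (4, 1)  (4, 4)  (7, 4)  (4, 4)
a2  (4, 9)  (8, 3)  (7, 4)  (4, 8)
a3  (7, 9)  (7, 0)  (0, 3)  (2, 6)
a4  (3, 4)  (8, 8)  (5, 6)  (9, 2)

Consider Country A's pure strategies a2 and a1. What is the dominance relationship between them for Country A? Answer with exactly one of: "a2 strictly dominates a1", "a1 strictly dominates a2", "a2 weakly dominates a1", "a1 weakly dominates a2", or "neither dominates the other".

Compare a2 to a1 across every action of Country B: L: 4=4, CL: 8>4, CR: 7=7, R: 4=4.
a2 is at least as good everywhere and strictly better somewhere (tied only at L, CR, R), so a2 weakly but not strictly dominates a1.

a2 weakly dominates a1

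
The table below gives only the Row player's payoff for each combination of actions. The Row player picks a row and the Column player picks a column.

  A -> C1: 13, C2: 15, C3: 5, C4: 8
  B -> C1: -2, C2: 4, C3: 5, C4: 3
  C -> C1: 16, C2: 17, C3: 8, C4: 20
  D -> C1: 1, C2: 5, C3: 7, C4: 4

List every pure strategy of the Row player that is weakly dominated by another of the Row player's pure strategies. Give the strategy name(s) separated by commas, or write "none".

A, B, D

C weakly dominates A — C1: 16>13, C2: 17>15, C3: 8>5, C4: 20>8.
B: dominated, since A does at least as well everywhere (C1: 13>-2, C2: 15>4, C3: 5=5, C4: 8>3).
C is not dominated — it holds its own against A at C1 (16>13); B at C1 (16>-2); D at C1 (16>1).
D is weakly dominated by C (C1: 16>1, C2: 17>5, C3: 8>7, C4: 20>4).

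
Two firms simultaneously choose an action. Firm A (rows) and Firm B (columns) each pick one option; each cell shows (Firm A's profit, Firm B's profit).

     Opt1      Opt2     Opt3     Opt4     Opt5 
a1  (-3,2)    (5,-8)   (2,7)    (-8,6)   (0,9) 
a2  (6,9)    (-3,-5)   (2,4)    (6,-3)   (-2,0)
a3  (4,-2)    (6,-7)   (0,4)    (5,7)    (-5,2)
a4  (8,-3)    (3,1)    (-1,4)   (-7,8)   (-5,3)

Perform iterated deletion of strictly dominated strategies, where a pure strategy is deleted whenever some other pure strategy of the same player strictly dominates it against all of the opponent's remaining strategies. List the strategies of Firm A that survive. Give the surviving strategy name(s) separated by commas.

a1, a2, a4

For Firm B, Opt3 strictly dominates Opt2 on the remaining rows (a1: 7>-8, a2: 4>-5, a3: 4>-7, a4: 4>1); eliminate Opt2.
For Firm A, a2 strictly dominates a3 on the remaining columns (Opt1: 6>4, Opt3: 2>0, Opt4: 6>5, Opt5: -2>-5); eliminate a3.
Among the remaining strategies, none is strictly dominated by another pure strategy of the same player, so the elimination stops.
Surviving strategies — Firm A: {a1, a2, a4}; Firm B: {Opt1, Opt3, Opt4, Opt5}.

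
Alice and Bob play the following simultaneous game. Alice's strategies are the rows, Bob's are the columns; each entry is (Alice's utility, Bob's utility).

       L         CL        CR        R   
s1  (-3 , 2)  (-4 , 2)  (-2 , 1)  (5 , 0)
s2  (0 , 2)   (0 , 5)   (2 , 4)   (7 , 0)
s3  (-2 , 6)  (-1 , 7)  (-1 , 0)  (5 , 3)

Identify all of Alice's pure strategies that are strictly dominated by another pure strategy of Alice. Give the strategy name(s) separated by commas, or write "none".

s1, s3

s1 is strictly dominated by s2 (L: 0>-3, CL: 0>-4, CR: 2>-2, R: 7>5).
s2: no other strategy beats it everywhere (s1 at L (0>-3); s3 at L (0>-2)).
s2 strictly dominates s3 — L: 0>-2, CL: 0>-1, CR: 2>-1, R: 7>5.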